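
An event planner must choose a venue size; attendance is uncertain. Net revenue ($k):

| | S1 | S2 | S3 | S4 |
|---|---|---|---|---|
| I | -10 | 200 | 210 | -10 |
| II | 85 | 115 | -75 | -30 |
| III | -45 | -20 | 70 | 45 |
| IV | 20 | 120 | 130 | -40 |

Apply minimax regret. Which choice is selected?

IV

Column bests: S1=85, S2=200, S3=210, S4=45.
I regrets: 95, 0, 0, 55 → max 95
II regrets: 0, 85, 285, 75 → max 285
III regrets: 130, 220, 140, 0 → max 220
IV regrets: 65, 80, 80, 85 → max 85
Smallest max regret = 85 → IV.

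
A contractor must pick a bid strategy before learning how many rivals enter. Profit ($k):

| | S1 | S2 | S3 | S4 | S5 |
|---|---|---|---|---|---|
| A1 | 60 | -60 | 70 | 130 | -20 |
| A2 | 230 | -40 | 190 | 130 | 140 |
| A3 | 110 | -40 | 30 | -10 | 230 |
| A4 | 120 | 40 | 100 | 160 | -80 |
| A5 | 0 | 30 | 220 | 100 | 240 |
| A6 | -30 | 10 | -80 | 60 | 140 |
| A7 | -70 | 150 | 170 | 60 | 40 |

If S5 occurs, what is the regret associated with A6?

100

Best payoff under S5 is 240.
Regret = 240 − 140 = 100.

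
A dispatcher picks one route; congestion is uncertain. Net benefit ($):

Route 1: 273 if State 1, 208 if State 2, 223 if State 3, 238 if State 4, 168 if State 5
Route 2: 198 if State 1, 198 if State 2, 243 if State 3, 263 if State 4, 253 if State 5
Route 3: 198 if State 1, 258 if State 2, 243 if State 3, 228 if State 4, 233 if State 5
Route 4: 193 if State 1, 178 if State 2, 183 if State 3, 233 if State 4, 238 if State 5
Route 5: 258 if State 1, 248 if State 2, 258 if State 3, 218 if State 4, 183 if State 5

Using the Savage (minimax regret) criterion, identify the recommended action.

Route 5

Column bests: State 1=273, State 2=258, State 3=258, State 4=263, State 5=253.
Route 1 regrets: 0, 50, 35, 25, 85 → max 85
Route 2 regrets: 75, 60, 15, 0, 0 → max 75
Route 3 regrets: 75, 0, 15, 35, 20 → max 75
Route 4 regrets: 80, 80, 75, 30, 15 → max 80
Route 5 regrets: 15, 10, 0, 45, 70 → max 70
Smallest max regret = 70 → Route 5.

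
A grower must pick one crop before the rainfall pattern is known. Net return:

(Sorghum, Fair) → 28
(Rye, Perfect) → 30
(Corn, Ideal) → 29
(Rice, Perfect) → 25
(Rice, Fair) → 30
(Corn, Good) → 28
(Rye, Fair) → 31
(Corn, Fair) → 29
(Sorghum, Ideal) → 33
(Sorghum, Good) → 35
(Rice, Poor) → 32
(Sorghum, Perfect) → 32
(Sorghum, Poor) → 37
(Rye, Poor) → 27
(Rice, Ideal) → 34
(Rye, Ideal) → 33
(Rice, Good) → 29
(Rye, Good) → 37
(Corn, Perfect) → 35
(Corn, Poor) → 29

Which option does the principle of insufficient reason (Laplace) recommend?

Sorghum

Row averages: Rice=30, Sorghum=33, Corn=30, Rye=31.6
Highest average = 33 → Sorghum.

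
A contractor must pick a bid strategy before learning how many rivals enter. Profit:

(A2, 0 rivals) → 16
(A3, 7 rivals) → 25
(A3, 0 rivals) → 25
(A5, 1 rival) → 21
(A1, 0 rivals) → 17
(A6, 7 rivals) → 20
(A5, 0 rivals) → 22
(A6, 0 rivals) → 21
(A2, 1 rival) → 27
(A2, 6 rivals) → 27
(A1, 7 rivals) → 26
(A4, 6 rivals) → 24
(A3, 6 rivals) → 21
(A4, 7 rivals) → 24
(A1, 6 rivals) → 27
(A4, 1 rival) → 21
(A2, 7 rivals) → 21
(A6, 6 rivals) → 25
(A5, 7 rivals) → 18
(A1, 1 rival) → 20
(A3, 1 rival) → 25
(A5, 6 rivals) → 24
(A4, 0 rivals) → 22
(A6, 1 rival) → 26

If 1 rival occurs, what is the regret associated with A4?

6

Best payoff under 1 rival is 27.
Regret = 27 − 21 = 6.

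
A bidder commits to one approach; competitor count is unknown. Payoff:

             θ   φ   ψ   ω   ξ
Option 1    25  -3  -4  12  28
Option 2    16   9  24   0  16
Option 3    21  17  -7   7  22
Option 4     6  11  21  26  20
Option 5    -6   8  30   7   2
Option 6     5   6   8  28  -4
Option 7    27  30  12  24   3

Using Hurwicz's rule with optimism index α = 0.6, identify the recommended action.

Option 1: 0.6·28 + 0.4·(-4) = 15.2
Option 2: 0.6·24 + 0.4·0 = 14.4
Option 3: 0.6·22 + 0.4·(-7) = 10.4
Option 4: 0.6·26 + 0.4·6 = 18
Option 5: 0.6·30 + 0.4·(-6) = 15.6
Option 6: 0.6·28 + 0.4·(-4) = 15.2
Option 7: 0.6·30 + 0.4·3 = 19.2
Highest Hurwicz score = 19.2 → Option 7.

Option 7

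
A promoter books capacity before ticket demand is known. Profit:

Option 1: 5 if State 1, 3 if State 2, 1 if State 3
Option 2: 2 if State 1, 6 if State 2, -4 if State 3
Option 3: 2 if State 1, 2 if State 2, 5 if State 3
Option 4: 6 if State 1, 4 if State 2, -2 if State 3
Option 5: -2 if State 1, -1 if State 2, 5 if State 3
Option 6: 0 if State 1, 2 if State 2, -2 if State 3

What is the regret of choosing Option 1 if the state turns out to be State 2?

Best payoff under State 2 is 6.
Regret = 6 − 3 = 3.

3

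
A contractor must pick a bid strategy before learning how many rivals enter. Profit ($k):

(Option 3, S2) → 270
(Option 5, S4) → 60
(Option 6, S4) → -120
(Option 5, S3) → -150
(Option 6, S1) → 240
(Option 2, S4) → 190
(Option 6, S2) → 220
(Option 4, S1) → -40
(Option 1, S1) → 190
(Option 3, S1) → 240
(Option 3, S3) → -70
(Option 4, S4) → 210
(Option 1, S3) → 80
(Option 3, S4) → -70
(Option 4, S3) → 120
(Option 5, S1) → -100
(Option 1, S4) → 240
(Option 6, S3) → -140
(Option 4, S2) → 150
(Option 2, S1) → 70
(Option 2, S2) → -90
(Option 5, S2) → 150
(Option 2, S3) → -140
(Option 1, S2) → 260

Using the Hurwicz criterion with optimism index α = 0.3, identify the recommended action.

Option 1: 0.3·260 + 0.7·80 = 134
Option 2: 0.3·190 + 0.7·(-140) = -41
Option 3: 0.3·270 + 0.7·(-70) = 32
Option 4: 0.3·210 + 0.7·(-40) = 35
Option 5: 0.3·150 + 0.7·(-150) = -60
Option 6: 0.3·240 + 0.7·(-140) = -26
Highest Hurwicz score = 134 → Option 1.

Option 1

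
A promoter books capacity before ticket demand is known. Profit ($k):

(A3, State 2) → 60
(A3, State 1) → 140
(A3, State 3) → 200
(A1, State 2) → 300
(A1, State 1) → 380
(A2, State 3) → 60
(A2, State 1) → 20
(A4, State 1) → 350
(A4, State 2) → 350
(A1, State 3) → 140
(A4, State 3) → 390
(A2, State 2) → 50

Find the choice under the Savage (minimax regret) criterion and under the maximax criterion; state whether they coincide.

minimax regret → A4; maximax → A4 (agree)

Column bests: State 1=380, State 2=350, State 3=390.
A1 regrets: 0, 50, 250 → max 250
A2 regrets: 360, 300, 330 → max 360
A3 regrets: 240, 290, 190 → max 290
A4 regrets: 30, 0, 0 → max 30
Smallest max regret = 30 → A4.
Row maxima: A1=380, A2=60, A3=200, A4=390
Best best-case = 390 → A4.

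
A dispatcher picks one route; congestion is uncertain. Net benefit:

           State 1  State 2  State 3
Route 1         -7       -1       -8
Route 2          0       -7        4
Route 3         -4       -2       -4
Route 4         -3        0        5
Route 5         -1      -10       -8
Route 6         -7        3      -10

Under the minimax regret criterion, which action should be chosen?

Route 4

Column bests: State 1=0, State 2=3, State 3=5.
Route 1 regrets: 7, 4, 13 → max 13
Route 2 regrets: 0, 10, 1 → max 10
Route 3 regrets: 4, 5, 9 → max 9
Route 4 regrets: 3, 3, 0 → max 3
Route 5 regrets: 1, 13, 13 → max 13
Route 6 regrets: 7, 0, 15 → max 15
Smallest max regret = 3 → Route 4.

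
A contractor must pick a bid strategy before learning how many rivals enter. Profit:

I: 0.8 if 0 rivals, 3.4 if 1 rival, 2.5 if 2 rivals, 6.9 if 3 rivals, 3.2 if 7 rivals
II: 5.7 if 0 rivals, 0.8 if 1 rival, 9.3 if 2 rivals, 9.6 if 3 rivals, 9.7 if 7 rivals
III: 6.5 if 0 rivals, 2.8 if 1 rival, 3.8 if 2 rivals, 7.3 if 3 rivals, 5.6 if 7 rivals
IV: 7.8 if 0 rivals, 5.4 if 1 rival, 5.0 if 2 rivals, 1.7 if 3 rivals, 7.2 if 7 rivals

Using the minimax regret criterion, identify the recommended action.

Column bests: 0 rivals=7.8, 1 rival=5.4, 2 rivals=9.3, 3 rivals=9.6, 7 rivals=9.7.
I regrets: 7.0, 2.0, 6.8, 2.7, 6.5 → max 7.0
II regrets: 2.1, 4.6, 0.0, 0.0, 0.0 → max 4.6
III regrets: 1.3, 2.6, 5.5, 2.3, 4.1 → max 5.5
IV regrets: 0.0, 0.0, 4.3, 7.9, 2.5 → max 7.9
Smallest max regret = 4.6 → II.

II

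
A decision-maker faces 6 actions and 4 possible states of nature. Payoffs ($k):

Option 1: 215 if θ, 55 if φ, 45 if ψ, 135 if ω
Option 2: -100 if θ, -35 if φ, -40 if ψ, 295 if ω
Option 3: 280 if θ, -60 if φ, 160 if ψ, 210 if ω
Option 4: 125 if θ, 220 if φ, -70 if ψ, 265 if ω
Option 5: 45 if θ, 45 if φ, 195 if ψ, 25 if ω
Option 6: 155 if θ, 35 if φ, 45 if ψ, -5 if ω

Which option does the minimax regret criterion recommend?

Column bests: θ=280, φ=220, ψ=195, ω=295.
Option 1 regrets: 65, 165, 150, 160 → max 165
Option 2 regrets: 380, 255, 235, 0 → max 380
Option 3 regrets: 0, 280, 35, 85 → max 280
Option 4 regrets: 155, 0, 265, 30 → max 265
Option 5 regrets: 235, 175, 0, 270 → max 270
Option 6 regrets: 125, 185, 150, 300 → max 300
Smallest max regret = 165 → Option 1.

Option 1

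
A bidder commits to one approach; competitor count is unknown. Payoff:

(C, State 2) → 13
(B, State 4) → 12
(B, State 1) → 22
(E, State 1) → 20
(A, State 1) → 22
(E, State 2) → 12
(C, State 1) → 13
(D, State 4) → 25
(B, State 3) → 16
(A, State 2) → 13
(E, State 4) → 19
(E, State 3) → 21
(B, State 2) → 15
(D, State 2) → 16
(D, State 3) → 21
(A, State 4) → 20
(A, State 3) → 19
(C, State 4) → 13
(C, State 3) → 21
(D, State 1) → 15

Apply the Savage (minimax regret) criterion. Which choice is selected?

A

Column bests: State 1=22, State 2=16, State 3=21, State 4=25.
A regrets: 0, 3, 2, 5 → max 5
B regrets: 0, 1, 5, 13 → max 13
C regrets: 9, 3, 0, 12 → max 12
D regrets: 7, 0, 0, 0 → max 7
E regrets: 2, 4, 0, 6 → max 6
Smallest max regret = 5 → A.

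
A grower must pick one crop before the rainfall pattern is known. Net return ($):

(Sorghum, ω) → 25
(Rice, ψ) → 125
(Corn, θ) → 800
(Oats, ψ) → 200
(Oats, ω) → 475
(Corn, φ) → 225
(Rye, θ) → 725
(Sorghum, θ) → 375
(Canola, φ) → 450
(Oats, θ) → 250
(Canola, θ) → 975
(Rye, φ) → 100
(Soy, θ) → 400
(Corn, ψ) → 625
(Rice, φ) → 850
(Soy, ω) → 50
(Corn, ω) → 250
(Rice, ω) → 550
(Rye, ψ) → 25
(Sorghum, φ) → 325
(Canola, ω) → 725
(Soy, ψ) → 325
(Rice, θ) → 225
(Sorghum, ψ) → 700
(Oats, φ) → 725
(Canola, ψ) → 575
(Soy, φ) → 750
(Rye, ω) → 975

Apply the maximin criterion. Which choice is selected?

Row minima: Canola=450, Oats=200, Rice=125, Sorghum=25, Rye=25, Soy=50, Corn=225
Best worst-case = 450 → Canola.

Canola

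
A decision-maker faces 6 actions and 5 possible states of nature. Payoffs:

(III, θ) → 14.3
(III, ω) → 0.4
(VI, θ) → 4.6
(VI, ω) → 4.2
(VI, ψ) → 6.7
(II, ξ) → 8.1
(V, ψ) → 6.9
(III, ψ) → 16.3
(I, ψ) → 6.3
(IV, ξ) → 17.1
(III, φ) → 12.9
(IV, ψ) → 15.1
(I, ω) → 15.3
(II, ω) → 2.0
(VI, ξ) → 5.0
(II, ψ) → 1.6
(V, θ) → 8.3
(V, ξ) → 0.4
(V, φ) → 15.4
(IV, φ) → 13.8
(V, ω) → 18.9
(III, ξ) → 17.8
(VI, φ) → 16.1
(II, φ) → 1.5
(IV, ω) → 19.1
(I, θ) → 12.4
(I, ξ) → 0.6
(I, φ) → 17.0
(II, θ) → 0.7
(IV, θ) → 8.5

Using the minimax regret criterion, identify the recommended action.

IV

Column bests: θ=14.3, φ=17.0, ψ=16.3, ω=19.1, ξ=17.8.
I regrets: 1.9, 0.0, 10.0, 3.8, 17.2 → max 17.2
II regrets: 13.6, 15.5, 14.7, 17.1, 9.7 → max 17.1
III regrets: 0.0, 4.1, 0.0, 18.7, 0.0 → max 18.7
IV regrets: 5.8, 3.2, 1.2, 0.0, 0.7 → max 5.8
V regrets: 6.0, 1.6, 9.4, 0.2, 17.4 → max 17.4
VI regrets: 9.7, 0.9, 9.6, 14.9, 12.8 → max 14.9
Smallest max regret = 5.8 → IV.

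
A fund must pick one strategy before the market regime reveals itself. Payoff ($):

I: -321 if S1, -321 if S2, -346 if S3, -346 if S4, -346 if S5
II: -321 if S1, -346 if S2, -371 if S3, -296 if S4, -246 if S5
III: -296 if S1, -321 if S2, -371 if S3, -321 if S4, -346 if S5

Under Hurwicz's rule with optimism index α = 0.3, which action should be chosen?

I: 0.3·(-321) + 0.7·(-346) = -338.5
II: 0.3·(-246) + 0.7·(-371) = -333.5
III: 0.3·(-296) + 0.7·(-371) = -348.5
Highest Hurwicz score = -333.5 → II.

II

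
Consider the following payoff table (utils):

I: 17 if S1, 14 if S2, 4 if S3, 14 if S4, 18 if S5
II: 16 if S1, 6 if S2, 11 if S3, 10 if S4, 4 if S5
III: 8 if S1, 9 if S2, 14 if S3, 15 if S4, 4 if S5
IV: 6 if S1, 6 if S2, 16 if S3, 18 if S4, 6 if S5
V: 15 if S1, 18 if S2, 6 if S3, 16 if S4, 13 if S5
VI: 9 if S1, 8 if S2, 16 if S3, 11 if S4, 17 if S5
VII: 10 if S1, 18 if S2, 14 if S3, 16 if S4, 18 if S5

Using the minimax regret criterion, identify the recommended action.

Column bests: S1=17, S2=18, S3=16, S4=18, S5=18.
I regrets: 0, 4, 12, 4, 0 → max 12
II regrets: 1, 12, 5, 8, 14 → max 14
III regrets: 9, 9, 2, 3, 14 → max 14
IV regrets: 11, 12, 0, 0, 12 → max 12
V regrets: 2, 0, 10, 2, 5 → max 10
VI regrets: 8, 10, 0, 7, 1 → max 10
VII regrets: 7, 0, 2, 2, 0 → max 7
Smallest max regret = 7 → VII.

VII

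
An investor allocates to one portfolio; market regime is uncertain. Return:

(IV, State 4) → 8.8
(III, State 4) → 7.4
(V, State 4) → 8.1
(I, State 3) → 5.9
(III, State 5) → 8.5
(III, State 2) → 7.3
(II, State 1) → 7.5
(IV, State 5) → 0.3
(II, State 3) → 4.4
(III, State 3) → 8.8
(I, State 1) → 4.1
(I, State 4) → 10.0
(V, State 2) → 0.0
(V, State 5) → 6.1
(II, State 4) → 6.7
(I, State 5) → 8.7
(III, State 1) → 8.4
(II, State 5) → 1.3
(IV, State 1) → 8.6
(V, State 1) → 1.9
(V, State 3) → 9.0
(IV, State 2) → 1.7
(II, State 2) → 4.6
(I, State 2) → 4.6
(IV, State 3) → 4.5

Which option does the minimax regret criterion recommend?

III

Column bests: State 1=8.6, State 2=7.3, State 3=9.0, State 4=10.0, State 5=8.7.
I regrets: 4.5, 2.7, 3.1, 0.0, 0.0 → max 4.5
II regrets: 1.1, 2.7, 4.6, 3.3, 7.4 → max 7.4
III regrets: 0.2, 0.0, 0.2, 2.6, 0.2 → max 2.6
IV regrets: 0.0, 5.6, 4.5, 1.2, 8.4 → max 8.4
V regrets: 6.7, 7.3, 0.0, 1.9, 2.6 → max 7.3
Smallest max regret = 2.6 → III.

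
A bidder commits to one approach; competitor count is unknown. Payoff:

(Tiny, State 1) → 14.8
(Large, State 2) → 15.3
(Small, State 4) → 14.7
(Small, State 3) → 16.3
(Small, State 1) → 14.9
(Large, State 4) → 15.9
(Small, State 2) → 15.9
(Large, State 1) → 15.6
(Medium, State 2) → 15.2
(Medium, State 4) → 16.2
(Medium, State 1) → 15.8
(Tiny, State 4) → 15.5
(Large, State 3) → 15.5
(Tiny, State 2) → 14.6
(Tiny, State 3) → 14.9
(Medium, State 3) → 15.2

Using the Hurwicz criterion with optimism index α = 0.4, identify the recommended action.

Tiny: 0.4·15.5 + 0.6·14.6 = 14.96
Small: 0.4·16.3 + 0.6·14.7 = 15.34
Medium: 0.4·16.2 + 0.6·15.2 = 15.6
Large: 0.4·15.9 + 0.6·15.3 = 15.54
Highest Hurwicz score = 15.6 → Medium.

Medium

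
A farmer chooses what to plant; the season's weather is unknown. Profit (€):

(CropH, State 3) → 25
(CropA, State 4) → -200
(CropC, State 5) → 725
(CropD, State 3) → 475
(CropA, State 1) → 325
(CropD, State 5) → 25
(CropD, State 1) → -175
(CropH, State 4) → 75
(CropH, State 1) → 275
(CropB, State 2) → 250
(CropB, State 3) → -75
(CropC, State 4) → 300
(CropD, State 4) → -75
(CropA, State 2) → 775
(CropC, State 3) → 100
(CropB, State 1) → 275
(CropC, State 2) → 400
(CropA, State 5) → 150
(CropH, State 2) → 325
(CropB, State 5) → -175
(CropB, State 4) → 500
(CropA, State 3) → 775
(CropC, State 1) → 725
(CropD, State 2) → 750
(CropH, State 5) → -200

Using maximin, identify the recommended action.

Row minima: CropA=-200, CropC=100, CropB=-175, CropH=-200, CropD=-175
Best worst-case = 100 → CropC.

CropC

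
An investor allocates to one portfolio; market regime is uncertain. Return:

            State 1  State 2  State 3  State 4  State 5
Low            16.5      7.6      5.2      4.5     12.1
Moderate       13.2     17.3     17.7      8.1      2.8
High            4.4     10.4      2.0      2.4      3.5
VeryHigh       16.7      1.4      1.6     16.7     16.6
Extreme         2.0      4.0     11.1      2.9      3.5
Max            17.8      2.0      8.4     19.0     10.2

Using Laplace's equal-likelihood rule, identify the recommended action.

Moderate

Row averages: Low=9.18, Moderate=11.82, High=4.54, VeryHigh=10.6, Extreme=4.7, Max=11.48
Highest average = 11.82 → Moderate.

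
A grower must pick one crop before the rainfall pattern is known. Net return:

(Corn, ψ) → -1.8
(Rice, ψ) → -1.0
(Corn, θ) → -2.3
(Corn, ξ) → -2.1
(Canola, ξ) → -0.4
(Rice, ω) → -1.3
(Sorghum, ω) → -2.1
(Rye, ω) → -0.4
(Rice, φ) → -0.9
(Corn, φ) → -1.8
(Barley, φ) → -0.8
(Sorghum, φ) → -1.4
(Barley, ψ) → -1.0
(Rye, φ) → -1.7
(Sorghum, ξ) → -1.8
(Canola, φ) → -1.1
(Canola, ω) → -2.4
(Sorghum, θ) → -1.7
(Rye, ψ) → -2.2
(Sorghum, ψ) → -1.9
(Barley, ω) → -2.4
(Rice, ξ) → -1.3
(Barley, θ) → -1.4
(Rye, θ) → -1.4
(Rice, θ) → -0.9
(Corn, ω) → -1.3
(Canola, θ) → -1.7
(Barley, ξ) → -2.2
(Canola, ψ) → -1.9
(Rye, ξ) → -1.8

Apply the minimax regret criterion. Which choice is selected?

Rice

Column bests: θ=-0.9, φ=-0.8, ψ=-1.0, ω=-0.4, ξ=-0.4.
Rye regrets: 0.5, 0.9, 1.2, 0.0, 1.4 → max 1.4
Sorghum regrets: 0.8, 0.6, 0.9, 1.7, 1.4 → max 1.7
Rice regrets: 0.0, 0.1, 0.0, 0.9, 0.9 → max 0.9
Corn regrets: 1.4, 1.0, 0.8, 0.9, 1.7 → max 1.7
Canola regrets: 0.8, 0.3, 0.9, 2.0, 0.0 → max 2.0
Barley regrets: 0.5, 0.0, 0.0, 2.0, 1.8 → max 2.0
Smallest max regret = 0.9 → Rice.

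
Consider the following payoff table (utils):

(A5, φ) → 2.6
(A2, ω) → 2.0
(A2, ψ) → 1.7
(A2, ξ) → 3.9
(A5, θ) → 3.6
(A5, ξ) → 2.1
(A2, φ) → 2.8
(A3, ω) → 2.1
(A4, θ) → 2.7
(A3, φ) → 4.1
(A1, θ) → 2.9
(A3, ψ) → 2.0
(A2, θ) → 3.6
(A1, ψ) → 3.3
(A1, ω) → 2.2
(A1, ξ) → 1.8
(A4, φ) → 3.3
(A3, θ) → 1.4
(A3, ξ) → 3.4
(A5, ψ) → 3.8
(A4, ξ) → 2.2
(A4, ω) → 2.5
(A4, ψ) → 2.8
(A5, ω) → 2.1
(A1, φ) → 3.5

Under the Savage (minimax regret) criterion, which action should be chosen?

A4

Column bests: θ=3.6, φ=4.1, ψ=3.8, ω=2.5, ξ=3.9.
A1 regrets: 0.7, 0.6, 0.5, 0.3, 2.1 → max 2.1
A2 regrets: 0.0, 1.3, 2.1, 0.5, 0.0 → max 2.1
A3 regrets: 2.2, 0.0, 1.8, 0.4, 0.5 → max 2.2
A4 regrets: 0.9, 0.8, 1.0, 0.0, 1.7 → max 1.7
A5 regrets: 0.0, 1.5, 0.0, 0.4, 1.8 → max 1.8
Smallest max regret = 1.7 → A4.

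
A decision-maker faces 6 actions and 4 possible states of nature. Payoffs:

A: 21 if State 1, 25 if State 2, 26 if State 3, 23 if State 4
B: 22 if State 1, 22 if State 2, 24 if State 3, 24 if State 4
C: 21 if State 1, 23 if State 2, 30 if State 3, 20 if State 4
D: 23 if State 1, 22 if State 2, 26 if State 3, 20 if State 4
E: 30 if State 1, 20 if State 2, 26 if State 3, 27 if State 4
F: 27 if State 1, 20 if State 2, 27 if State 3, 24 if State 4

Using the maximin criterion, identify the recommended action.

B

Row minima: A=21, B=22, C=20, D=20, E=20, F=20
Best worst-case = 22 → B.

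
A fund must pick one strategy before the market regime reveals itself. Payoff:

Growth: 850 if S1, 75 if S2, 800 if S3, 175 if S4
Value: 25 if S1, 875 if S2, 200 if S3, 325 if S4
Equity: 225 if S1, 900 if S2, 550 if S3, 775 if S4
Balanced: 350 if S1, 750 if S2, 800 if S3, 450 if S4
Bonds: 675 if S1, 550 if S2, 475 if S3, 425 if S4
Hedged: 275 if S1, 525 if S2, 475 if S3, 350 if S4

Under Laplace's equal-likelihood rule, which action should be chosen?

Equity

Row averages: Growth=475, Value=356.25, Equity=612.5, Balanced=587.5, Bonds=531.25, Hedged=406.25
Highest average = 612.5 → Equity.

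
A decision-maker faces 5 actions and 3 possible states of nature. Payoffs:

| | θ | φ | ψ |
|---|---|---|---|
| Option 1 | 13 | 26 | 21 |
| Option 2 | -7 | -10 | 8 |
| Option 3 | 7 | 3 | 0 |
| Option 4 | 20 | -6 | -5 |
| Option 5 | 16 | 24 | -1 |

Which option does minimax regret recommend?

Column bests: θ=20, φ=26, ψ=21.
Option 1 regrets: 7, 0, 0 → max 7
Option 2 regrets: 27, 36, 13 → max 36
Option 3 regrets: 13, 23, 21 → max 23
Option 4 regrets: 0, 32, 26 → max 32
Option 5 regrets: 4, 2, 22 → max 22
Smallest max regret = 7 → Option 1.

Option 1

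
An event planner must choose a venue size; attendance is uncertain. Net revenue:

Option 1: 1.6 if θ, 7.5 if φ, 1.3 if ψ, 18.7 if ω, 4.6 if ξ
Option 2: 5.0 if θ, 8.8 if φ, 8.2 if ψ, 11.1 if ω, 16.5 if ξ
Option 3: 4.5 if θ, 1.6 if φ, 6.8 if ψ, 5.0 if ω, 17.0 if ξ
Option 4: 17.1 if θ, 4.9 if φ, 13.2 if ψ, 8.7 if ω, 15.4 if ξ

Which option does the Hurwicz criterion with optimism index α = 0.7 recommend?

Option 1

Option 1: 0.7·18.7 + 0.3·1.3 = 13.48
Option 2: 0.7·16.5 + 0.3·5.0 = 13.05
Option 3: 0.7·17.0 + 0.3·1.6 = 12.38
Option 4: 0.7·17.1 + 0.3·4.9 = 13.44
Highest Hurwicz score = 13.48 → Option 1.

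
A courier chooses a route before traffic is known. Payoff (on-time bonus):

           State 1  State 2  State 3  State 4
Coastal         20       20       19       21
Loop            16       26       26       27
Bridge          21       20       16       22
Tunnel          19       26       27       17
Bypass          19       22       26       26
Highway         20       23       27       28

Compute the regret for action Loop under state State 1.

5

Best payoff under State 1 is 21.
Regret = 21 − 16 = 5.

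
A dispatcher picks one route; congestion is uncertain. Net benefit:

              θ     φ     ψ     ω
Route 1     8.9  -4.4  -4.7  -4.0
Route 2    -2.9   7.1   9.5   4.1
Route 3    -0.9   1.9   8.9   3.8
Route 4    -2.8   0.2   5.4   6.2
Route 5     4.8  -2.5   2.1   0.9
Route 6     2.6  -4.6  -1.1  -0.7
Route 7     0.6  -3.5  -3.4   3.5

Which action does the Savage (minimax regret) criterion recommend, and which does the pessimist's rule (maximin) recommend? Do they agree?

minimax regret → Route 5; maximin → Route 3 (disagree)

Column bests: θ=8.9, φ=7.1, ψ=9.5, ω=6.2.
Route 1 regrets: 0.0, 11.5, 14.2, 10.2 → max 14.2
Route 2 regrets: 11.8, 0.0, 0.0, 2.1 → max 11.8
Route 3 regrets: 9.8, 5.2, 0.6, 2.4 → max 9.8
Route 4 regrets: 11.7, 6.9, 4.1, 0.0 → max 11.7
Route 5 regrets: 4.1, 9.6, 7.4, 5.3 → max 9.6
Route 6 regrets: 6.3, 11.7, 10.6, 6.9 → max 11.7
Route 7 regrets: 8.3, 10.6, 12.9, 2.7 → max 12.9
Smallest max regret = 9.6 → Route 5.
Row minima: Route 1=-4.7, Route 2=-2.9, Route 3=-0.9, Route 4=-2.8, Route 5=-2.5, Route 6=-4.6, Route 7=-3.5
Best worst-case = -0.9 → Route 3.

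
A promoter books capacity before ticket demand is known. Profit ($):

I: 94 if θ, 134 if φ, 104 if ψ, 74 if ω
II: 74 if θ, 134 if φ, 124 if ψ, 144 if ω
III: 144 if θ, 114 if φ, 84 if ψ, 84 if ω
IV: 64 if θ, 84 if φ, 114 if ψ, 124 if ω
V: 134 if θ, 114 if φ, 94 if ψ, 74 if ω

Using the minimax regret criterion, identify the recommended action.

Column bests: θ=144, φ=134, ψ=124, ω=144.
I regrets: 50, 0, 20, 70 → max 70
II regrets: 70, 0, 0, 0 → max 70
III regrets: 0, 20, 40, 60 → max 60
IV regrets: 80, 50, 10, 20 → max 80
V regrets: 10, 20, 30, 70 → max 70
Smallest max regret = 60 → III.

III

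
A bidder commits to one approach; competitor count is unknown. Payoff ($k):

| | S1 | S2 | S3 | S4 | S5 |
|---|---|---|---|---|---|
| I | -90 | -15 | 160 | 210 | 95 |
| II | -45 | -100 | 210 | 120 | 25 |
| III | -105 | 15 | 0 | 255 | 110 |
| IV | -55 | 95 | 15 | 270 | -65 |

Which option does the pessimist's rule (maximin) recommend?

IV

Row minima: I=-90, II=-100, III=-105, IV=-65
Best worst-case = -65 → IV.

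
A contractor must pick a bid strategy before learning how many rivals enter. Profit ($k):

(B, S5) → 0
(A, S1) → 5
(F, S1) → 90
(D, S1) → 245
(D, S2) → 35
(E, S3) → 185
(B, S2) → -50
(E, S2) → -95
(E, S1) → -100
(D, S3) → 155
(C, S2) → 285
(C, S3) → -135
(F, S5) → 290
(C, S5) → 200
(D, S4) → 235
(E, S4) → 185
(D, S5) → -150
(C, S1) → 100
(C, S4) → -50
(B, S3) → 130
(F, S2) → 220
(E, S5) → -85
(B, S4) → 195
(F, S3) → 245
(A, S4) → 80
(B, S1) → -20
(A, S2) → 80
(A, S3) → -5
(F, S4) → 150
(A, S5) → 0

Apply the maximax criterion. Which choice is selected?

F

Row maxima: A=80, B=195, C=285, D=245, E=185, F=290
Best best-case = 290 → F.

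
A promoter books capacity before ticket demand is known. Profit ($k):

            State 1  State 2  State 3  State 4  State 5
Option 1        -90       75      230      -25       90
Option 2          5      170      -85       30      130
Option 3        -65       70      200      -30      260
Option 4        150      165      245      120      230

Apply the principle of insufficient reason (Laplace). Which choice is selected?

Row averages: Option 1=56, Option 2=50, Option 3=87, Option 4=182
Highest average = 182 → Option 4.

Option 4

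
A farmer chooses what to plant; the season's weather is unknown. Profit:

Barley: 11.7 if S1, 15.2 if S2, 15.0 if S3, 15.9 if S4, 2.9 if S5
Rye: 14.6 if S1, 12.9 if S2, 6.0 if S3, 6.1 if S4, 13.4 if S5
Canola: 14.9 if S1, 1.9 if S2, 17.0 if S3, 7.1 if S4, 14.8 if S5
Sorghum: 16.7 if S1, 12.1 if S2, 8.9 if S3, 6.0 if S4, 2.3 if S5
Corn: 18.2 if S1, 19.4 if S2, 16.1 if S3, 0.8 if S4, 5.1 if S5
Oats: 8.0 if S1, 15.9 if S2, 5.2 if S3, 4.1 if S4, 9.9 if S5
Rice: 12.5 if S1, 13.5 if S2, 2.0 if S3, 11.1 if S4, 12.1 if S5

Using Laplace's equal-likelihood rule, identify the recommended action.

Row averages: Barley=12.14, Rye=10.6, Canola=11.14, Sorghum=9.2, Corn=11.92, Oats=8.62, Rice=10.24
Highest average = 12.14 → Barley.

Barley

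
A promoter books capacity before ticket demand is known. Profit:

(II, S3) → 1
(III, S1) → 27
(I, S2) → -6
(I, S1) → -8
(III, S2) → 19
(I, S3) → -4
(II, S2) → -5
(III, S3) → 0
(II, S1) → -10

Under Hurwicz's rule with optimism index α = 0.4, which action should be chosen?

I: 0.4·(-4) + 0.6·(-8) = -6.4
II: 0.4·1 + 0.6·(-10) = -5.6
III: 0.4·27 + 0.6·0 = 10.8
Highest Hurwicz score = 10.8 → III.

III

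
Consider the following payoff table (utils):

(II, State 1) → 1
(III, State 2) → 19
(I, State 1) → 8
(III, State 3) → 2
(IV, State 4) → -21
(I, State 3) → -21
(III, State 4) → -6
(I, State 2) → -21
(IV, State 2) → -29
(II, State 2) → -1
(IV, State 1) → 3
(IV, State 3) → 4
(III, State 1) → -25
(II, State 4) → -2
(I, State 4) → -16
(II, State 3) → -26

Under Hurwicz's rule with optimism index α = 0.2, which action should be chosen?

I

I: 0.2·8 + 0.8·(-21) = -15.2
II: 0.2·1 + 0.8·(-26) = -20.6
III: 0.2·19 + 0.8·(-25) = -16.2
IV: 0.2·4 + 0.8·(-29) = -22.4
Highest Hurwicz score = -15.2 → I.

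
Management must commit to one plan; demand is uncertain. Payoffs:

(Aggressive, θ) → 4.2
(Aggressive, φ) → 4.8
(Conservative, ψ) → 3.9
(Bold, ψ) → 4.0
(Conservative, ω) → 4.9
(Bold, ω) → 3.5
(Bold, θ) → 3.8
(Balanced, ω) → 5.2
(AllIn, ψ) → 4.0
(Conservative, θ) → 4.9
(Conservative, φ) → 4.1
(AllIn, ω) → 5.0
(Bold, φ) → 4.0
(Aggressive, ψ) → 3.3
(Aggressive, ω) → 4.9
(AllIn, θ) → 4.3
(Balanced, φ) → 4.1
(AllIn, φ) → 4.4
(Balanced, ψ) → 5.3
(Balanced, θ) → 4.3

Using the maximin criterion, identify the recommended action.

Row minima: Conservative=3.9, Balanced=4.1, Aggressive=3.3, Bold=3.5, AllIn=4.0
Best worst-case = 4.1 → Balanced.

Balanced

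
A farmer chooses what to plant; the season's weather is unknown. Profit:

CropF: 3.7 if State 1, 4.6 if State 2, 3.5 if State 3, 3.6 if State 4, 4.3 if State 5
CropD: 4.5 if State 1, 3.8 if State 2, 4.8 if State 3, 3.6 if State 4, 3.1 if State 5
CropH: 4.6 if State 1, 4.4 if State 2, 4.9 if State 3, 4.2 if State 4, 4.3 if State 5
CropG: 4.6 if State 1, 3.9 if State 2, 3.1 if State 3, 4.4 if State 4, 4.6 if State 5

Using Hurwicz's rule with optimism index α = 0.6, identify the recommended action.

CropF: 0.6·4.6 + 0.4·3.5 = 4.16
CropD: 0.6·4.8 + 0.4·3.1 = 4.12
CropH: 0.6·4.9 + 0.4·4.2 = 4.62
CropG: 0.6·4.6 + 0.4·3.1 = 4
Highest Hurwicz score = 4.62 → CropH.

CropH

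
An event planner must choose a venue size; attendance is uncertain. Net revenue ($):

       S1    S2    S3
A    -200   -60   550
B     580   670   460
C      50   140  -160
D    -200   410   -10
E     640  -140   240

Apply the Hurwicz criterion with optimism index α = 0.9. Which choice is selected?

A: 0.9·550 + 0.1·(-200) = 475
B: 0.9·670 + 0.1·460 = 649
C: 0.9·140 + 0.1·(-160) = 110
D: 0.9·410 + 0.1·(-200) = 349
E: 0.9·640 + 0.1·(-140) = 562
Highest Hurwicz score = 649 → B.

B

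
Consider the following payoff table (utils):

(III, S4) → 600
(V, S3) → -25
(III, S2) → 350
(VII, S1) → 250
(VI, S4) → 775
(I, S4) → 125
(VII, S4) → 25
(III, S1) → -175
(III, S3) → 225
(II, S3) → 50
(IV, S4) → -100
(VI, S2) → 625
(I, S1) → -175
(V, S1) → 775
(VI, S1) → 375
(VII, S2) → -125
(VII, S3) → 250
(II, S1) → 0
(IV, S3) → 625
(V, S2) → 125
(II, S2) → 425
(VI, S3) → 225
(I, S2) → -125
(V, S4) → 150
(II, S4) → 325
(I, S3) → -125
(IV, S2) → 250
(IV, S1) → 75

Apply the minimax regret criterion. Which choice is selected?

Column bests: S1=775, S2=625, S3=625, S4=775.
I regrets: 950, 750, 750, 650 → max 950
II regrets: 775, 200, 575, 450 → max 775
III regrets: 950, 275, 400, 175 → max 950
IV regrets: 700, 375, 0, 875 → max 875
V regrets: 0, 500, 650, 625 → max 650
VI regrets: 400, 0, 400, 0 → max 400
VII regrets: 525, 750, 375, 750 → max 750
Smallest max regret = 400 → VI.

VI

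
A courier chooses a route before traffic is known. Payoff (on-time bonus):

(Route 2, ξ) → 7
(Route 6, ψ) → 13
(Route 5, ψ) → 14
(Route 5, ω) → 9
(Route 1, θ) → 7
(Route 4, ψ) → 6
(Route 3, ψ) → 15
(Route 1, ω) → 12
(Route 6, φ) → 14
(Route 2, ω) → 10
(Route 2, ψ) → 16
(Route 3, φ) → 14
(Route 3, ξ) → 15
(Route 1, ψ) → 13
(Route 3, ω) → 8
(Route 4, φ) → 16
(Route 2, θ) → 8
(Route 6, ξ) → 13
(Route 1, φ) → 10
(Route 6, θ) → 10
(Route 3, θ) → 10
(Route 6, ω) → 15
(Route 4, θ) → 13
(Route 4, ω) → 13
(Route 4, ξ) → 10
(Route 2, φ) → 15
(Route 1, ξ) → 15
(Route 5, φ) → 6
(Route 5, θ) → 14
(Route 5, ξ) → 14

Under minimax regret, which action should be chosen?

Column bests: θ=14, φ=16, ψ=16, ω=15, ξ=15.
Route 1 regrets: 7, 6, 3, 3, 0 → max 7
Route 2 regrets: 6, 1, 0, 5, 8 → max 8
Route 3 regrets: 4, 2, 1, 7, 0 → max 7
Route 4 regrets: 1, 0, 10, 2, 5 → max 10
Route 5 regrets: 0, 10, 2, 6, 1 → max 10
Route 6 regrets: 4, 2, 3, 0, 2 → max 4
Smallest max regret = 4 → Route 6.

Route 6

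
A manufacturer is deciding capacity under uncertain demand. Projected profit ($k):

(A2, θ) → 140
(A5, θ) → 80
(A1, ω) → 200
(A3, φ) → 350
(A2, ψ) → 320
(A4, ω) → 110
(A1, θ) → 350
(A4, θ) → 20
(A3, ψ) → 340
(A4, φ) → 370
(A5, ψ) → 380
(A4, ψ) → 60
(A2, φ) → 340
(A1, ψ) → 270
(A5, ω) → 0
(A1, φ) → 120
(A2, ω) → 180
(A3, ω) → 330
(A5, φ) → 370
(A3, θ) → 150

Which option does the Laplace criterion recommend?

Row averages: A1=235, A2=245, A3=292.5, A4=140, A5=207.5
Highest average = 292.5 → A3.

A3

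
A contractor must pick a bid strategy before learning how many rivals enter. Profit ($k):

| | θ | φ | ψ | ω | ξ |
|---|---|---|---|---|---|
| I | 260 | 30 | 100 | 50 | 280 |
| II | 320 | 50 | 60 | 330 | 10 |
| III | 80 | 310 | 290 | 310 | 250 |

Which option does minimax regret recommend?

III

Column bests: θ=320, φ=310, ψ=290, ω=330, ξ=280.
I regrets: 60, 280, 190, 280, 0 → max 280
II regrets: 0, 260, 230, 0, 270 → max 270
III regrets: 240, 0, 0, 20, 30 → max 240
Smallest max regret = 240 → III.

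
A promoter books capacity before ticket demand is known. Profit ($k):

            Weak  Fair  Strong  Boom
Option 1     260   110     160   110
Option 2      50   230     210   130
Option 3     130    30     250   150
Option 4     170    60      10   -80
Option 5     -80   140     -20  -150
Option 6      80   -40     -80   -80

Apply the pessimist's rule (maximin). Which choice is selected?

Option 1

Row minima: Option 1=110, Option 2=50, Option 3=30, Option 4=-80, Option 5=-150, Option 6=-80
Best worst-case = 110 → Option 1.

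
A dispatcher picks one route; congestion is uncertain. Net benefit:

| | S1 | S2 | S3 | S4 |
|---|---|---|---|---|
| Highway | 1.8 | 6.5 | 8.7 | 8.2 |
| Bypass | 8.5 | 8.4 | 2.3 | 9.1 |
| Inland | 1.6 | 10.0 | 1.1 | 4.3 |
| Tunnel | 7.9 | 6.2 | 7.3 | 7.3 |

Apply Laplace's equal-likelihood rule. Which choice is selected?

Row averages: Highway=6.3, Bypass=7.075, Inland=4.25, Tunnel=7.175
Highest average = 7.175 → Tunnel.

Tunnel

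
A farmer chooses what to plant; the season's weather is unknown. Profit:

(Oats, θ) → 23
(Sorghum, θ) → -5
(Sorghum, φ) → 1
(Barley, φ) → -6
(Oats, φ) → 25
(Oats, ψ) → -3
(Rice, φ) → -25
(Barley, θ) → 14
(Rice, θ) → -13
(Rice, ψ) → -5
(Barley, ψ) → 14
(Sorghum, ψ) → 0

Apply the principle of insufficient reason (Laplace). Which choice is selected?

Oats

Row averages: Rice=-43/3, Oats=15, Barley=22/3, Sorghum=-4/3
Highest average = 15 → Oats.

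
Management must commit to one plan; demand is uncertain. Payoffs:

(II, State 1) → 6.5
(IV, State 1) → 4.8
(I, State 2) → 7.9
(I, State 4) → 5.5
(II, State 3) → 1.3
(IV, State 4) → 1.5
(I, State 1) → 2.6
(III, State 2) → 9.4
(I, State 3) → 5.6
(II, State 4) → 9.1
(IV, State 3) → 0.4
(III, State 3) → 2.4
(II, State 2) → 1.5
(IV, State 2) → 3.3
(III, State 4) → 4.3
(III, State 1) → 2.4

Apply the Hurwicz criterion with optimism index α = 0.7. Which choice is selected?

I: 0.7·7.9 + 0.3·2.6 = 6.31
II: 0.7·9.1 + 0.3·1.3 = 6.76
III: 0.7·9.4 + 0.3·2.4 = 7.3
IV: 0.7·4.8 + 0.3·0.4 = 3.48
Highest Hurwicz score = 7.3 → III.

III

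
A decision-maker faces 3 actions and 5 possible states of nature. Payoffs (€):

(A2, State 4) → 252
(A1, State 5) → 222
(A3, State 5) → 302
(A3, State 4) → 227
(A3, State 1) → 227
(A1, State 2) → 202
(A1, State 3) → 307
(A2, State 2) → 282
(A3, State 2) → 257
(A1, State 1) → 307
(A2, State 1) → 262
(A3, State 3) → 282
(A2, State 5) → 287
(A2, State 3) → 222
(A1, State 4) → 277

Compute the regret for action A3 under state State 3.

Best payoff under State 3 is 307.
Regret = 307 − 282 = 25.

25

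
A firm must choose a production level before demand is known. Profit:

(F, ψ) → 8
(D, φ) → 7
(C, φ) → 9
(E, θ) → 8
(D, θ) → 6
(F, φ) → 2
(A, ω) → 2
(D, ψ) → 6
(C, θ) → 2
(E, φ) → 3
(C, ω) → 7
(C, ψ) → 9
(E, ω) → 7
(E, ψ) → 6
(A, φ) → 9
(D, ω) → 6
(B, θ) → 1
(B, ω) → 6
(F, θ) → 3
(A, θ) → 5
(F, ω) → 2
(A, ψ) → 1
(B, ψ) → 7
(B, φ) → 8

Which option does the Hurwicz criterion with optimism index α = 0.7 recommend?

C

A: 0.7·9 + 0.3·1 = 6.6
B: 0.7·8 + 0.3·1 = 5.9
C: 0.7·9 + 0.3·2 = 6.9
D: 0.7·7 + 0.3·6 = 6.7
E: 0.7·8 + 0.3·3 = 6.5
F: 0.7·8 + 0.3·2 = 6.2
Highest Hurwicz score = 6.9 → C.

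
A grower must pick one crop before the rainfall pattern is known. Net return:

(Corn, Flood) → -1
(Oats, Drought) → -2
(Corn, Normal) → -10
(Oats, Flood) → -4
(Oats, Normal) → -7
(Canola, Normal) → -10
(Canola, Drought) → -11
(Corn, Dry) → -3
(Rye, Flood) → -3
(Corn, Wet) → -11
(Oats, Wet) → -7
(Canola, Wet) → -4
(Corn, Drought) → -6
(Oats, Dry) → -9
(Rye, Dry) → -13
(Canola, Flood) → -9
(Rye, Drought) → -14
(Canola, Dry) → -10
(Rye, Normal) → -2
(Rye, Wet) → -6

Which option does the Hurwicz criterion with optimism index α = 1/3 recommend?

Oats

Canola: 1/3·(-4) + 2/3·(-11) = -26/3
Rye: 1/3·(-2) + 2/3·(-14) = -10
Corn: 1/3·(-1) + 2/3·(-11) = -23/3
Oats: 1/3·(-2) + 2/3·(-9) = -20/3
Highest Hurwicz score = -20/3 → Oats.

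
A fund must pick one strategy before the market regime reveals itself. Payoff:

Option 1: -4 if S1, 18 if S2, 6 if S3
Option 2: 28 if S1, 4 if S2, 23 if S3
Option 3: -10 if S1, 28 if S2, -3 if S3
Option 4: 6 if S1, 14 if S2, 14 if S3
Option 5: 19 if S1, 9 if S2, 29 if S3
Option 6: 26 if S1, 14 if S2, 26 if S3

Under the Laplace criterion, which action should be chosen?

Option 6

Row averages: Option 1=20/3, Option 2=55/3, Option 3=5, Option 4=34/3, Option 5=19, Option 6=22
Highest average = 22 → Option 6.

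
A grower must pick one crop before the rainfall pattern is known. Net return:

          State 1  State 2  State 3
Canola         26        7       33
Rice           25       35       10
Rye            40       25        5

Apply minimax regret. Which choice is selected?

Rice

Column bests: State 1=40, State 2=35, State 3=33.
Canola regrets: 14, 28, 0 → max 28
Rice regrets: 15, 0, 23 → max 23
Rye regrets: 0, 10, 28 → max 28
Smallest max regret = 23 → Rice.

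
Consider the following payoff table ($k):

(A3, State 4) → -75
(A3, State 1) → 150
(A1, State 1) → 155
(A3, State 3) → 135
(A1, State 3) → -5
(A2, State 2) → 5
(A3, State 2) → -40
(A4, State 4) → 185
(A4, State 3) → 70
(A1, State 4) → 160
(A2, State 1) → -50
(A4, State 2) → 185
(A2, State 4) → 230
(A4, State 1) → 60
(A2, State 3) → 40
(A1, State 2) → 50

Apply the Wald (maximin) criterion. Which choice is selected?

Row minima: A1=-5, A2=-50, A3=-75, A4=60
Best worst-case = 60 → A4.

A4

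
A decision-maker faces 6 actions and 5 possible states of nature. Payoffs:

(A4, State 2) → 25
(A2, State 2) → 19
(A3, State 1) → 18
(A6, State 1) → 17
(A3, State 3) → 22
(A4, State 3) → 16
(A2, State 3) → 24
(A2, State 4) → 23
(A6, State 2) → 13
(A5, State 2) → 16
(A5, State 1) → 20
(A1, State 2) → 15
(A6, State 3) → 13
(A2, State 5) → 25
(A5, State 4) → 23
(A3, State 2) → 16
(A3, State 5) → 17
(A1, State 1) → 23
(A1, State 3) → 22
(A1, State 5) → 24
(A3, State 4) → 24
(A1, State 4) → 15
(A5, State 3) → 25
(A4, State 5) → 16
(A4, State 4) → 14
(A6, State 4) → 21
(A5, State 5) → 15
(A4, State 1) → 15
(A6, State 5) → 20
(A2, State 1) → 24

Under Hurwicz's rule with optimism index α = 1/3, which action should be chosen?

A2

A1: 1/3·24 + 2/3·15 = 18
A2: 1/3·25 + 2/3·19 = 21
A3: 1/3·24 + 2/3·16 = 56/3
A4: 1/3·25 + 2/3·14 = 53/3
A5: 1/3·25 + 2/3·15 = 55/3
A6: 1/3·21 + 2/3·13 = 47/3
Highest Hurwicz score = 21 → A2.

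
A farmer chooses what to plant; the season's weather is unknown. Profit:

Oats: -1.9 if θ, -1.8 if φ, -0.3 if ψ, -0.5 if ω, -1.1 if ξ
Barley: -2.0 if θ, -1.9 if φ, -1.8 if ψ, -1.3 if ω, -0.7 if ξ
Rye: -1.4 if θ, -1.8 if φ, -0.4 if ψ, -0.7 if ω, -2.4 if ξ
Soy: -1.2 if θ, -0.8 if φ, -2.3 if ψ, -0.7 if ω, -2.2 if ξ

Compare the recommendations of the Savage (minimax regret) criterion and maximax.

Column bests: θ=-1.2, φ=-0.8, ψ=-0.3, ω=-0.5, ξ=-0.7.
Oats regrets: 0.7, 1.0, 0.0, 0.0, 0.4 → max 1.0
Barley regrets: 0.8, 1.1, 1.5, 0.8, 0.0 → max 1.5
Rye regrets: 0.2, 1.0, 0.1, 0.2, 1.7 → max 1.7
Soy regrets: 0.0, 0.0, 2.0, 0.2, 1.5 → max 2.0
Smallest max regret = 1.0 → Oats.
Row maxima: Oats=-0.3, Barley=-0.7, Rye=-0.4, Soy=-0.7
Best best-case = -0.3 → Oats.

minimax regret → Oats; maximax → Oats (agree)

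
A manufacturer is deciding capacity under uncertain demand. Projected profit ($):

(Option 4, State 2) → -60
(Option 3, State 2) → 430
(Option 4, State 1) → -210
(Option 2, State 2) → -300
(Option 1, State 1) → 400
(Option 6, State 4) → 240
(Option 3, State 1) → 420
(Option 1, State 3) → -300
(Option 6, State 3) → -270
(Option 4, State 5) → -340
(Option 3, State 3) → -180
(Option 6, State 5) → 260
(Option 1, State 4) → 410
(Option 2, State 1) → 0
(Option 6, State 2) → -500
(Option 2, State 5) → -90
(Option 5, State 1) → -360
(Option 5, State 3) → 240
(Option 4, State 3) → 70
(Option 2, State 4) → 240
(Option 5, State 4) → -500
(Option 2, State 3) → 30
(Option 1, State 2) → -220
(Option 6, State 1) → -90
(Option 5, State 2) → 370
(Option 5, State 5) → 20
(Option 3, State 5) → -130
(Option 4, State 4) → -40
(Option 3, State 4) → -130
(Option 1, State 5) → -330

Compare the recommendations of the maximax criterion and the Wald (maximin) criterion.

maximax → Option 3; maximin → Option 3 (agree)

Row maxima: Option 1=410, Option 2=240, Option 3=430, Option 4=70, Option 5=370, Option 6=260
Best best-case = 430 → Option 3.
Row minima: Option 1=-330, Option 2=-300, Option 3=-180, Option 4=-340, Option 5=-500, Option 6=-500
Best worst-case = -180 → Option 3.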